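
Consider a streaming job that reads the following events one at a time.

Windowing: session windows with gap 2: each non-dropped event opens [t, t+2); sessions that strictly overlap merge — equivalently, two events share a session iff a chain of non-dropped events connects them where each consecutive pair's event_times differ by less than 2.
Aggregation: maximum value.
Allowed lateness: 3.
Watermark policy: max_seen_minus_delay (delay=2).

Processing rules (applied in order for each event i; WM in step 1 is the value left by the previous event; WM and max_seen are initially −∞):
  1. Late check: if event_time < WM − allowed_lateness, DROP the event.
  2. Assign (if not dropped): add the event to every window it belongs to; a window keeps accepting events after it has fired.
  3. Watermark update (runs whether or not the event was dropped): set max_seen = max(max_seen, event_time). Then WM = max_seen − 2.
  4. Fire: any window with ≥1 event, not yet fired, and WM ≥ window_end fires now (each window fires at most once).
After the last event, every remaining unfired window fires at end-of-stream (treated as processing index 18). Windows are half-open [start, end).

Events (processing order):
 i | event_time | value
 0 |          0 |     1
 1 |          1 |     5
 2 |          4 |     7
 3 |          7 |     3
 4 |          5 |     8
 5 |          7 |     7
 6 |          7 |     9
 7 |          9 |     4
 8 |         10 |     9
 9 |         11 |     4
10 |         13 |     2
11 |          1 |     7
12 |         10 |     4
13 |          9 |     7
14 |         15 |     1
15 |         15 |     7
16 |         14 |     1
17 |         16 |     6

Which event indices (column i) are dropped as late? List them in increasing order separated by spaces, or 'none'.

11

i=0 t=0 v=1: → [0,2); WM=-2
i=1 t=1 v=5: → [0,3); WM=-1
i=2 t=4 v=7: → [4,6); WM=2
i=3 t=7 v=3: → [7,9); WM=5
i=4 t=5 v=8: → [4,7); WM=5
i=5 t=7 v=7: → [7,9); WM=5
i=6 t=7 v=9: → [7,9); WM=5
i=7 t=9 v=4: → [9,11); WM=7
i=8 t=10 v=9: → [9,12); WM=8
i=9 t=11 v=4: → [9,13); WM=9
i=10 t=13 v=2: → [13,15); WM=11
i=11 t=1 v=7: DROP (t<11-3); WM=11
i=12 t=10 v=4: → [9,13); WM=11
i=13 t=9 v=7: → [9,13); WM=11
i=14 t=15 v=1: → [15,17); WM=13
i=15 t=15 v=7: → [15,17); WM=13
i=16 t=14 v=1: → [13,17); WM=13
i=17 t=16 v=6: → [13,18); WM=14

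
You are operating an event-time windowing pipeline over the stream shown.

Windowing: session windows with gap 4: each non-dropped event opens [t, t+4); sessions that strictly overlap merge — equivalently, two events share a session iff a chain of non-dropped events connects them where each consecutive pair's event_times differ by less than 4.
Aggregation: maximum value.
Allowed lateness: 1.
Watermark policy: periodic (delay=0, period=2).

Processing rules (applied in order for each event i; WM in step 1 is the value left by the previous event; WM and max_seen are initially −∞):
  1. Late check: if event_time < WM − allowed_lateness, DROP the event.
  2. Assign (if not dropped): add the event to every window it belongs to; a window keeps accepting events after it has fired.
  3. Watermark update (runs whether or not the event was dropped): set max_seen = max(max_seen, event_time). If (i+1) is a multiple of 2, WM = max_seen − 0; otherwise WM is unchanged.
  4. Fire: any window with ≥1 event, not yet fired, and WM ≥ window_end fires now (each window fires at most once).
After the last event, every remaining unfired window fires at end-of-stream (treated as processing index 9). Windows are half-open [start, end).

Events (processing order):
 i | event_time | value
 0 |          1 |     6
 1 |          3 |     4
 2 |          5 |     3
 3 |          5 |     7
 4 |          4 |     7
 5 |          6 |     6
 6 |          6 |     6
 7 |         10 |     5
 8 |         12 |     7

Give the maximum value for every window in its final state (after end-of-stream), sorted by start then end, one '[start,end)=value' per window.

[1,10)=7 [10,16)=7

i=0 t=1 v=6: → [1,5); WM=−∞
i=1 t=3 v=4: → [1,7); WM=3
i=2 t=5 v=3: → [1,9); WM=3
i=3 t=5 v=7: → [1,9); WM=5
i=4 t=4 v=7: → [1,9); WM=5
i=5 t=6 v=6: → [1,10); WM=6
i=6 t=6 v=6: → [1,10); WM=6
i=7 t=10 v=5: → [10,14); WM=10
i=8 t=12 v=7: → [10,16); WM=10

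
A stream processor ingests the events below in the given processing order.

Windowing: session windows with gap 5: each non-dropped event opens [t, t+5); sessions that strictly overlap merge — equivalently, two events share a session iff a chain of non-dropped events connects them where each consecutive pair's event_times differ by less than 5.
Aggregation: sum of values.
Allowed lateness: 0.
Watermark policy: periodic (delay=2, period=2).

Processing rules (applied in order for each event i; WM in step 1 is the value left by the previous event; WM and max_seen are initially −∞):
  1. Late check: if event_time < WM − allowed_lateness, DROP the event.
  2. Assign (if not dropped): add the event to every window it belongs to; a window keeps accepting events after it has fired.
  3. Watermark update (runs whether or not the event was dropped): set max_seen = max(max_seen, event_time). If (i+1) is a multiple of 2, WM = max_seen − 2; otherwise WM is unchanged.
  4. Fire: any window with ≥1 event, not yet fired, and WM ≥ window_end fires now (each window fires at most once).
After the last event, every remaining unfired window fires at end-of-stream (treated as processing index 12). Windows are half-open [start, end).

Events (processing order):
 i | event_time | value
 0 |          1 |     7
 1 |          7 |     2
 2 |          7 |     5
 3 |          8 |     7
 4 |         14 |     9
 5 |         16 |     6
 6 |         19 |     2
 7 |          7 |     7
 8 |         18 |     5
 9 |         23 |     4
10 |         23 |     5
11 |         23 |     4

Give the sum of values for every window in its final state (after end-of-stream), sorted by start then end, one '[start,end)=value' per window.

[1,6)=7 [7,13)=14 [14,28)=35

i=0 t=1 v=7: → [1,6); WM=−∞
i=1 t=7 v=2: → [7,12); WM=5
i=2 t=7 v=5: → [7,12); WM=5
i=3 t=8 v=7: → [7,13); WM=6
i=4 t=14 v=9: → [14,19); WM=6
i=5 t=16 v=6: → [14,21); WM=14
i=6 t=19 v=2: → [14,24); WM=14
i=7 t=7 v=7: DROP (t<14-0); WM=17
i=8 t=18 v=5: → [14,24); WM=17
i=9 t=23 v=4: → [14,28); WM=21
i=10 t=23 v=5: → [14,28); WM=21
i=11 t=23 v=4: → [14,28); WM=21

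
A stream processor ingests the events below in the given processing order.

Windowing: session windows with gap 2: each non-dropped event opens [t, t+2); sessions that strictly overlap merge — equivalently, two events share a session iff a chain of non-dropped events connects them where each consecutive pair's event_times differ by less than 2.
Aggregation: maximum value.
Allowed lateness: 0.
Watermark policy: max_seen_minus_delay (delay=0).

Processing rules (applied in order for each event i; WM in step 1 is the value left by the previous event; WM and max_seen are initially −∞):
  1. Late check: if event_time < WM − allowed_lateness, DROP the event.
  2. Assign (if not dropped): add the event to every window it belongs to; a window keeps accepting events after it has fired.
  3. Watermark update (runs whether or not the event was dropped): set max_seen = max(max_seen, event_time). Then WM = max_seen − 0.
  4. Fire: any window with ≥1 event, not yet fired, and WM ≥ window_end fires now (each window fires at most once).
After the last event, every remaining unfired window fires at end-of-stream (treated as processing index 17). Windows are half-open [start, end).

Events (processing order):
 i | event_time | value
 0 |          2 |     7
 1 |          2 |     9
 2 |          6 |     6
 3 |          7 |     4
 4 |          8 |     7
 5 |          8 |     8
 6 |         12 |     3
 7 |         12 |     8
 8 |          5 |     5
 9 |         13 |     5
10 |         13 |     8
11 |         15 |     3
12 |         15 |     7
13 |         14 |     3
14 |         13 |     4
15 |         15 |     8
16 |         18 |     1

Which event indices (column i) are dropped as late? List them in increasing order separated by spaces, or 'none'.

i=0 t=2 v=7: → [2,4); WM=2
i=1 t=2 v=9: → [2,4); WM=2
i=2 t=6 v=6: → [6,8); WM=6
i=3 t=7 v=4: → [6,9); WM=7
i=4 t=8 v=7: → [6,10); WM=8
i=5 t=8 v=8: → [6,10); WM=8
i=6 t=12 v=3: → [12,14); WM=12
i=7 t=12 v=8: → [12,14); WM=12
i=8 t=5 v=5: DROP (t<12-0); WM=12
i=9 t=13 v=5: → [12,15); WM=13
i=10 t=13 v=8: → [12,15); WM=13
i=11 t=15 v=3: → [15,17); WM=15
i=12 t=15 v=7: → [15,17); WM=15
i=13 t=14 v=3: DROP (t<15-0); WM=15
i=14 t=13 v=4: DROP (t<15-0); WM=15
i=15 t=15 v=8: → [15,17); WM=15
i=16 t=18 v=1: → [18,20); WM=18

8 13 14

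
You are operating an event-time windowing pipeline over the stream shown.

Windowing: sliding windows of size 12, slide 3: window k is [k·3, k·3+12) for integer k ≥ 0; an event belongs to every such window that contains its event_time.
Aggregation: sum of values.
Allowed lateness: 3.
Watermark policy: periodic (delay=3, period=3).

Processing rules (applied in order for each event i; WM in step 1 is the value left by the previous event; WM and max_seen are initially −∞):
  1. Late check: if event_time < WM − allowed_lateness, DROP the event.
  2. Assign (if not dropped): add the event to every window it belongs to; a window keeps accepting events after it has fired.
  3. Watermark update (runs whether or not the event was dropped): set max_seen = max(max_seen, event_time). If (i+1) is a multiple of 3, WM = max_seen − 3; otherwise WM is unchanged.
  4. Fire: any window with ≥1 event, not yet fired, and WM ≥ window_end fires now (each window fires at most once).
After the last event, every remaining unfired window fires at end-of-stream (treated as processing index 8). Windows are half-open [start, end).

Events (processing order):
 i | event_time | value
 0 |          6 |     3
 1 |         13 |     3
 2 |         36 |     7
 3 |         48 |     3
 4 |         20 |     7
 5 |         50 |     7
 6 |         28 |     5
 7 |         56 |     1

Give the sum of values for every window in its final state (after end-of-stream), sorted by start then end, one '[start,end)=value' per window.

i=0 t=6 v=3: → [6,18),[3,15),[0,12); WM=−∞
i=1 t=13 v=3: → [12,24),[9,21),[6,18),[3,15); WM=−∞
i=2 t=36 v=7: → [36,48),[33,45),[30,42),[27,39); WM=33; [0,12) fires=3 [3,15) fires=6 [6,18) fires=6 [9,21) fires=3 [12,24) fires=3
i=3 t=48 v=3: → [48,60),[45,57),[42,54),[39,51); WM=33
i=4 t=20 v=7: DROP (t<33-3); WM=33
i=5 t=50 v=7: → [48,60),[45,57),[42,54),[39,51); WM=47; [27,39) fires=7 [30,42) fires=7 [33,45) fires=7
i=6 t=28 v=5: DROP (t<47-3); WM=47
i=7 t=56 v=1: → [54,66),[51,63),[48,60),[45,57); WM=47

[0,12)=3 [3,15)=6 [6,18)=6 [9,21)=3 [12,24)=3 [27,39)=7 [30,42)=7 [33,45)=7 [36,48)=7 [39,51)=10 [42,54)=10 [45,57)=11 [48,60)=11 [51,63)=1 [54,66)=1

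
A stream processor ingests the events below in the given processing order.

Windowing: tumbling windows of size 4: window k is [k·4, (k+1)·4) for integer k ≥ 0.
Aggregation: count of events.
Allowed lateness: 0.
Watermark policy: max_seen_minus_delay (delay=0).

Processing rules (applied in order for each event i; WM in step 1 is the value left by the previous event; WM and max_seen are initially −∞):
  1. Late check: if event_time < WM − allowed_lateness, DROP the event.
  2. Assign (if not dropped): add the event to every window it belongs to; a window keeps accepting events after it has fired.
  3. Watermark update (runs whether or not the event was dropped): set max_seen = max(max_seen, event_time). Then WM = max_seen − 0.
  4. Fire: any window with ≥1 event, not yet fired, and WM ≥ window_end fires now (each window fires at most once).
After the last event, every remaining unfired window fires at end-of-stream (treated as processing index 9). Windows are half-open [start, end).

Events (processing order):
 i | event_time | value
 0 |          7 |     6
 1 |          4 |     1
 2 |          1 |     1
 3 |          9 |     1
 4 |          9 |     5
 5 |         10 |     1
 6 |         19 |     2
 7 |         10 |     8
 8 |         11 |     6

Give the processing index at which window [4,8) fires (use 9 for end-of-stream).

3

i=0 t=7 v=6: → [4,8); WM=7
i=1 t=4 v=1: DROP (t<7-0); WM=7
i=2 t=1 v=1: DROP (t<7-0); WM=7
i=3 t=9 v=1: → [8,12); WM=9; [4,8) fires=1
i=4 t=9 v=5: → [8,12); WM=9
i=5 t=10 v=1: → [8,12); WM=10
i=6 t=19 v=2: → [16,20); WM=19; [8,12) fires=3
i=7 t=10 v=8: DROP (t<19-0); WM=19
i=8 t=11 v=6: DROP (t<19-0); WM=19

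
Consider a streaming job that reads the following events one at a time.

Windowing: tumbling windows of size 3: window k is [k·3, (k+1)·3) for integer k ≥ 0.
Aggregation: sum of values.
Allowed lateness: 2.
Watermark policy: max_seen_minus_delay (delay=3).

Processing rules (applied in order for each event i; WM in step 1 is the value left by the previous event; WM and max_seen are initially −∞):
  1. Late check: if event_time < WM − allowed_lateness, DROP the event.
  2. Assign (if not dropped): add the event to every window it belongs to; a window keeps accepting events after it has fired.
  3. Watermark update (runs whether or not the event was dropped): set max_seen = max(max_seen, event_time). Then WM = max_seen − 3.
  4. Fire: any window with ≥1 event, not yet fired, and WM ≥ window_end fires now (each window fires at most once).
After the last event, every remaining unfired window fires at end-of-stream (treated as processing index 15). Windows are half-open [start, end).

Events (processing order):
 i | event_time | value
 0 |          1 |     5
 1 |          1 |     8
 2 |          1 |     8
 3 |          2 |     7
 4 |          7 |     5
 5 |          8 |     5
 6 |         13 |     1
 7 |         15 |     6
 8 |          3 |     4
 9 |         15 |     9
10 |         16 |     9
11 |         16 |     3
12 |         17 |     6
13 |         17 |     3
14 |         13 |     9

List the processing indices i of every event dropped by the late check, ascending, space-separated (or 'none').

i=0 t=1 v=5: → [0,3); WM=-2
i=1 t=1 v=8: → [0,3); WM=-2
i=2 t=1 v=8: → [0,3); WM=-2
i=3 t=2 v=7: → [0,3); WM=-1
i=4 t=7 v=5: → [6,9); WM=4; [0,3) fires=28
i=5 t=8 v=5: → [6,9); WM=5
i=6 t=13 v=1: → [12,15); WM=10; [6,9) fires=10
i=7 t=15 v=6: → [15,18); WM=12
i=8 t=3 v=4: DROP (t<12-2); WM=12
i=9 t=15 v=9: → [15,18); WM=12
i=10 t=16 v=9: → [15,18); WM=13
i=11 t=16 v=3: → [15,18); WM=13
i=12 t=17 v=6: → [15,18); WM=14
i=13 t=17 v=3: → [15,18); WM=14
i=14 t=13 v=9: → [12,15); WM=14

8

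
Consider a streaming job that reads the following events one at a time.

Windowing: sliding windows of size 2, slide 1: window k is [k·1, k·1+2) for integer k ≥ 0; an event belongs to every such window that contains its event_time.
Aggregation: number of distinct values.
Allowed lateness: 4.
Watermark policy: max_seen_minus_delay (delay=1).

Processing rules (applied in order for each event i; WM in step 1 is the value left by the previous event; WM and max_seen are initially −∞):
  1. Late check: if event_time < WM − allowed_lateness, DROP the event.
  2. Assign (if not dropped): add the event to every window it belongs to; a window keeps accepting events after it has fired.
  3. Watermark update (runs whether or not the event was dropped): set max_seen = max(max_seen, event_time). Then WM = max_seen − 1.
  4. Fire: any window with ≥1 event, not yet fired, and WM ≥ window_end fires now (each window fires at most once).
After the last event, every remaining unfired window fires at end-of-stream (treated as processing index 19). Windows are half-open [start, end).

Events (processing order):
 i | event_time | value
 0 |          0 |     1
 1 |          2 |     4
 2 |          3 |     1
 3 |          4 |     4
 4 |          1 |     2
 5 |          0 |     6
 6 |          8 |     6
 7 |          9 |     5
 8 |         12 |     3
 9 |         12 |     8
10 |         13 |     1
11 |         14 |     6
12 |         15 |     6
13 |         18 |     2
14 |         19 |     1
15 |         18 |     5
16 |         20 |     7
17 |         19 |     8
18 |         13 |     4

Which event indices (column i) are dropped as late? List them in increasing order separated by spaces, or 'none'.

18

i=0 t=0 v=1: → [0,2); WM=-1
i=1 t=2 v=4: → [2,4),[1,3); WM=1
i=2 t=3 v=1: → [3,5),[2,4); WM=2; [0,2) fires=1
i=3 t=4 v=4: → [4,6),[3,5); WM=3; [1,3) fires=1
i=4 t=1 v=2: → [1,3),[0,2); WM=3
i=5 t=0 v=6: → [0,2); WM=3
i=6 t=8 v=6: → [8,10),[7,9); WM=7; [2,4) fires=2 [3,5) fires=2 [4,6) fires=1
i=7 t=9 v=5: → [9,11),[8,10); WM=8
i=8 t=12 v=3: → [12,14),[11,13); WM=11; [7,9) fires=1 [8,10) fires=2 [9,11) fires=1
i=9 t=12 v=8: → [12,14),[11,13); WM=11
i=10 t=13 v=1: → [13,15),[12,14); WM=12
i=11 t=14 v=6: → [14,16),[13,15); WM=13; [11,13) fires=2
i=12 t=15 v=6: → [15,17),[14,16); WM=14; [12,14) fires=3
i=13 t=18 v=2: → [18,20),[17,19); WM=17; [13,15) fires=2 [14,16) fires=1 [15,17) fires=1
i=14 t=19 v=1: → [19,21),[18,20); WM=18
i=15 t=18 v=5: → [18,20),[17,19); WM=18
i=16 t=20 v=7: → [20,22),[19,21); WM=19; [17,19) fires=2
i=17 t=19 v=8: → [19,21),[18,20); WM=19
i=18 t=13 v=4: DROP (t<19-4); WM=19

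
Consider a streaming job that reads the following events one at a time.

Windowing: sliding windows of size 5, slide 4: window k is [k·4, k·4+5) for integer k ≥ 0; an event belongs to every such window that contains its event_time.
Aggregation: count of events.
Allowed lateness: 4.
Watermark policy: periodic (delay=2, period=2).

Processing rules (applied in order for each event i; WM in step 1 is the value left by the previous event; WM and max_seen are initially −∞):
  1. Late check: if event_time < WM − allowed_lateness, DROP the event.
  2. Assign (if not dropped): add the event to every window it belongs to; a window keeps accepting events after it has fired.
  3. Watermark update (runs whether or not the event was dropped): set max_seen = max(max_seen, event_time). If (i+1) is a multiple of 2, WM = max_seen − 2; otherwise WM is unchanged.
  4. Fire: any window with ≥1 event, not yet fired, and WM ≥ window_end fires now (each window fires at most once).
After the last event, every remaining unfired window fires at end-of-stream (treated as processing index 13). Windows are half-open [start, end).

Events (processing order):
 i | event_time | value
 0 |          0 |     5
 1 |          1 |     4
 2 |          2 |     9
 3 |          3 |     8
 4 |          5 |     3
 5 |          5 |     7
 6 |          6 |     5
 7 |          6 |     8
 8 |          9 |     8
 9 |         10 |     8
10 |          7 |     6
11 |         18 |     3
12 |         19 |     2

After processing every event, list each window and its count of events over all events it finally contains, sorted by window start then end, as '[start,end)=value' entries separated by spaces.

[0,5)=4 [4,9)=5 [8,13)=2 [16,21)=2

i=0 t=0 v=5: → [0,5); WM=−∞
i=1 t=1 v=4: → [0,5); WM=-1
i=2 t=2 v=9: → [0,5); WM=-1
i=3 t=3 v=8: → [0,5); WM=1
i=4 t=5 v=3: → [4,9); WM=1
i=5 t=5 v=7: → [4,9); WM=3
i=6 t=6 v=5: → [4,9); WM=3
i=7 t=6 v=8: → [4,9); WM=4
i=8 t=9 v=8: → [8,13); WM=4
i=9 t=10 v=8: → [8,13); WM=8; [0,5) fires=4
i=10 t=7 v=6: → [4,9); WM=8
i=11 t=18 v=3: → [16,21); WM=16; [4,9) fires=5 [8,13) fires=2
i=12 t=19 v=2: → [16,21); WM=16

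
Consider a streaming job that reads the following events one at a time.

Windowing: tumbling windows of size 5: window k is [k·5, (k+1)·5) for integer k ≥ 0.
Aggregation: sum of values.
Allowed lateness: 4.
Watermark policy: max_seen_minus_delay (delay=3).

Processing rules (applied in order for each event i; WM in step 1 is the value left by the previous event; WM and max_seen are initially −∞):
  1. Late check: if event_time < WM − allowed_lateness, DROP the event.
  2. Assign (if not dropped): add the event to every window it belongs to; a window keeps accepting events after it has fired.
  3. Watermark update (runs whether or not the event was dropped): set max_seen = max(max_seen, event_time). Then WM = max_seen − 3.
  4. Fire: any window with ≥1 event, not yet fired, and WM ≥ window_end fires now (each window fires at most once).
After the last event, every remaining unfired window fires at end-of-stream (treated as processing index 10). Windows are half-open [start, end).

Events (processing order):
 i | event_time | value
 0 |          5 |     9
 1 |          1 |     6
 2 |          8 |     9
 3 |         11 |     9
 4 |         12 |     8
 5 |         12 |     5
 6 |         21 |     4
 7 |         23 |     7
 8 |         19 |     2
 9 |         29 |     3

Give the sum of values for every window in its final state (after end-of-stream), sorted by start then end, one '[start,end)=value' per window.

i=0 t=5 v=9: → [5,10); WM=2
i=1 t=1 v=6: → [0,5); WM=2
i=2 t=8 v=9: → [5,10); WM=5; [0,5) fires=6
i=3 t=11 v=9: → [10,15); WM=8
i=4 t=12 v=8: → [10,15); WM=9
i=5 t=12 v=5: → [10,15); WM=9
i=6 t=21 v=4: → [20,25); WM=18; [5,10) fires=18 [10,15) fires=22
i=7 t=23 v=7: → [20,25); WM=20
i=8 t=19 v=2: → [15,20); WM=20; [15,20) fires=2
i=9 t=29 v=3: → [25,30); WM=26; [20,25) fires=11

[0,5)=6 [5,10)=18 [10,15)=22 [15,20)=2 [20,25)=11 [25,30)=3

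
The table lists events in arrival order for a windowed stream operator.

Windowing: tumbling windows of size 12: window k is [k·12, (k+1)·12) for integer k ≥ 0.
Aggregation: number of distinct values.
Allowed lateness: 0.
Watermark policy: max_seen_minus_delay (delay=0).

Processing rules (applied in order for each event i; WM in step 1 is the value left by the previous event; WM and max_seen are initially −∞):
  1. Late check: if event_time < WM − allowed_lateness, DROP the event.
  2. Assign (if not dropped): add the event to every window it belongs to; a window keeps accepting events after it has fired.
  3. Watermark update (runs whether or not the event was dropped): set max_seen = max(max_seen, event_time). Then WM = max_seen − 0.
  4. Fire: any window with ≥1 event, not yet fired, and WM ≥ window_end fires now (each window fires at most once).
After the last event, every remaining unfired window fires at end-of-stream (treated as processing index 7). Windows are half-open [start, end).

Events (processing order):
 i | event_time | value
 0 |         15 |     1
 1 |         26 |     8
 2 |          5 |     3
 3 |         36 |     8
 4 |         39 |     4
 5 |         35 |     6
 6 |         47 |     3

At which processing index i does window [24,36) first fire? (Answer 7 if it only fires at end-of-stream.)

3

i=0 t=15 v=1: → [12,24); WM=15
i=1 t=26 v=8: → [24,36); WM=26; [12,24) fires=1
i=2 t=5 v=3: DROP (t<26-0); WM=26
i=3 t=36 v=8: → [36,48); WM=36; [24,36) fires=1
i=4 t=39 v=4: → [36,48); WM=39
i=5 t=35 v=6: DROP (t<39-0); WM=39
i=6 t=47 v=3: → [36,48); WM=47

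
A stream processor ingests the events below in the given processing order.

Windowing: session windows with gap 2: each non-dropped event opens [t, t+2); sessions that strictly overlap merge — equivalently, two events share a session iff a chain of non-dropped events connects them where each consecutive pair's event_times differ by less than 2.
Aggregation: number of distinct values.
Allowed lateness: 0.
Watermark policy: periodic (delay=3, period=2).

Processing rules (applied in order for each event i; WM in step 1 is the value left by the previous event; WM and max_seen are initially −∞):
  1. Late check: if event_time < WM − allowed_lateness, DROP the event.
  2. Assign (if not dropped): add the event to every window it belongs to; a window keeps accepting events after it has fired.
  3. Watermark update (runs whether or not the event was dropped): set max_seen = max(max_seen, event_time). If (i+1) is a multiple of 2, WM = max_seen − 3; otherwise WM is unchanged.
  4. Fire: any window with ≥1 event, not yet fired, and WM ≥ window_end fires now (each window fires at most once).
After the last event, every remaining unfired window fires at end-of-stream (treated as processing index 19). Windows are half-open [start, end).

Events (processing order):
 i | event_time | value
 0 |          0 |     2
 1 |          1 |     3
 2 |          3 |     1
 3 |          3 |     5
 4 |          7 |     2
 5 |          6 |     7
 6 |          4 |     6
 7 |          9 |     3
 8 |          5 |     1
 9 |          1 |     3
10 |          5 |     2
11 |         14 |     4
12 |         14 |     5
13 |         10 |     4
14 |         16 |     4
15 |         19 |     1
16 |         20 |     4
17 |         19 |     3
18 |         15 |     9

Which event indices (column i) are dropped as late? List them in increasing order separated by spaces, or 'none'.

i=0 t=0 v=2: → [0,2); WM=−∞
i=1 t=1 v=3: → [0,3); WM=-2
i=2 t=3 v=1: → [3,5); WM=-2
i=3 t=3 v=5: → [3,5); WM=0
i=4 t=7 v=2: → [7,9); WM=0
i=5 t=6 v=7: → [6,9); WM=4
i=6 t=4 v=6: → [3,6); WM=4
i=7 t=9 v=3: → [9,11); WM=6
i=8 t=5 v=1: DROP (t<6-0); WM=6
i=9 t=1 v=3: DROP (t<6-0); WM=6
i=10 t=5 v=2: DROP (t<6-0); WM=6
i=11 t=14 v=4: → [14,16); WM=11
i=12 t=14 v=5: → [14,16); WM=11
i=13 t=10 v=4: DROP (t<11-0); WM=11
i=14 t=16 v=4: → [16,18); WM=11
i=15 t=19 v=1: → [19,21); WM=16
i=16 t=20 v=4: → [19,22); WM=16
i=17 t=19 v=3: → [19,22); WM=17
i=18 t=15 v=9: DROP (t<17-0); WM=17

8 9 10 13 18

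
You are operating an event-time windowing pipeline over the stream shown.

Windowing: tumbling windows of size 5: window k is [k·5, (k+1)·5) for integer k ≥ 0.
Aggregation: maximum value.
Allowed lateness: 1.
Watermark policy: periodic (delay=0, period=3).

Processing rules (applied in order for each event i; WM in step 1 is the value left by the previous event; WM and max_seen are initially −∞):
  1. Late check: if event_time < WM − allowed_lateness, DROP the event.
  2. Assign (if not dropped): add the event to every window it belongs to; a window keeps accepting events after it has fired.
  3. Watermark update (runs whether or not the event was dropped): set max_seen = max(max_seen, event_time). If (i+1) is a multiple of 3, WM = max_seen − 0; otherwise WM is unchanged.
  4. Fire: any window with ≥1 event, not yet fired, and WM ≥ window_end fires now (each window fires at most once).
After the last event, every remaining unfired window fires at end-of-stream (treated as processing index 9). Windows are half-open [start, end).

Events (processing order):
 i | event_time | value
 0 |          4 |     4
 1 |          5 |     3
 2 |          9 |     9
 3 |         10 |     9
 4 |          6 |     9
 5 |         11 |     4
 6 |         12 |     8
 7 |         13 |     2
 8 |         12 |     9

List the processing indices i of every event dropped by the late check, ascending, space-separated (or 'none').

4

i=0 t=4 v=4: → [0,5); WM=−∞
i=1 t=5 v=3: → [5,10); WM=−∞
i=2 t=9 v=9: → [5,10); WM=9; [0,5) fires=4
i=3 t=10 v=9: → [10,15); WM=9
i=4 t=6 v=9: DROP (t<9-1); WM=9
i=5 t=11 v=4: → [10,15); WM=11; [5,10) fires=9
i=6 t=12 v=8: → [10,15); WM=11
i=7 t=13 v=2: → [10,15); WM=11
i=8 t=12 v=9: → [10,15); WM=13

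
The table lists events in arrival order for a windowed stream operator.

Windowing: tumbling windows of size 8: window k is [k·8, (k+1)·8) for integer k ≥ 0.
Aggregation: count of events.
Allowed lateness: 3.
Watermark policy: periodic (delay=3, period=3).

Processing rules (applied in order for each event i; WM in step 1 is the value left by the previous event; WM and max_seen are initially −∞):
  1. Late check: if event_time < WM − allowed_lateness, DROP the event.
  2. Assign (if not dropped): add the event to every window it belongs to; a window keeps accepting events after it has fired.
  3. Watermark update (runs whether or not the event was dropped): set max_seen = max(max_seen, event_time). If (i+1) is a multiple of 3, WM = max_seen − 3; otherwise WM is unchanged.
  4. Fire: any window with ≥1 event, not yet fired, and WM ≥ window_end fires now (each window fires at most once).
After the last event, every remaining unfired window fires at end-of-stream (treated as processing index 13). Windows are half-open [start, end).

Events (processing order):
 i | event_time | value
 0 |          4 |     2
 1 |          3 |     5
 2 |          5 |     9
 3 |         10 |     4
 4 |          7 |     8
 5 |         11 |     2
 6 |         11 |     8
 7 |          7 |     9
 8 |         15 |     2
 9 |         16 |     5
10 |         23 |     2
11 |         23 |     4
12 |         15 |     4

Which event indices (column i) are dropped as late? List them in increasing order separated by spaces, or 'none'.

i=0 t=4 v=2: → [0,8); WM=−∞
i=1 t=3 v=5: → [0,8); WM=−∞
i=2 t=5 v=9: → [0,8); WM=2
i=3 t=10 v=4: → [8,16); WM=2
i=4 t=7 v=8: → [0,8); WM=2
i=5 t=11 v=2: → [8,16); WM=8; [0,8) fires=4
i=6 t=11 v=8: → [8,16); WM=8
i=7 t=7 v=9: → [0,8); WM=8
i=8 t=15 v=2: → [8,16); WM=12
i=9 t=16 v=5: → [16,24); WM=12
i=10 t=23 v=2: → [16,24); WM=12
i=11 t=23 v=4: → [16,24); WM=20; [8,16) fires=4
i=12 t=15 v=4: DROP (t<20-3); WM=20

12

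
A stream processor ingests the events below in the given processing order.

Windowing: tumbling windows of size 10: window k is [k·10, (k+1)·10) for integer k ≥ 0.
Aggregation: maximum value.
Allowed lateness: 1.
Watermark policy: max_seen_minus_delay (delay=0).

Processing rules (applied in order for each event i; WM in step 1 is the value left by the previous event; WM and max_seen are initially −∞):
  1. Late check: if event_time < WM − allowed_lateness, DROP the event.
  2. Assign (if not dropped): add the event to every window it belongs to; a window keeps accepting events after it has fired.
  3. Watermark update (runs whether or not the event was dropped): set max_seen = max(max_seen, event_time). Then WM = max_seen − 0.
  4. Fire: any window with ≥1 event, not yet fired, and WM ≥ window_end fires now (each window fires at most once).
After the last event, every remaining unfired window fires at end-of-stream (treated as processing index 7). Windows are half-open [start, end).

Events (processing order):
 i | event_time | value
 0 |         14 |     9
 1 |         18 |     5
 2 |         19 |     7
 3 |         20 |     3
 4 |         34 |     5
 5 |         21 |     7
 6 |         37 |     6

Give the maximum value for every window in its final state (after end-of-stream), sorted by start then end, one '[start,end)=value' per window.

i=0 t=14 v=9: → [10,20); WM=14
i=1 t=18 v=5: → [10,20); WM=18
i=2 t=19 v=7: → [10,20); WM=19
i=3 t=20 v=3: → [20,30); WM=20; [10,20) fires=9
i=4 t=34 v=5: → [30,40); WM=34; [20,30) fires=3
i=5 t=21 v=7: DROP (t<34-1); WM=34
i=6 t=37 v=6: → [30,40); WM=37

[10,20)=9 [20,30)=3 [30,40)=6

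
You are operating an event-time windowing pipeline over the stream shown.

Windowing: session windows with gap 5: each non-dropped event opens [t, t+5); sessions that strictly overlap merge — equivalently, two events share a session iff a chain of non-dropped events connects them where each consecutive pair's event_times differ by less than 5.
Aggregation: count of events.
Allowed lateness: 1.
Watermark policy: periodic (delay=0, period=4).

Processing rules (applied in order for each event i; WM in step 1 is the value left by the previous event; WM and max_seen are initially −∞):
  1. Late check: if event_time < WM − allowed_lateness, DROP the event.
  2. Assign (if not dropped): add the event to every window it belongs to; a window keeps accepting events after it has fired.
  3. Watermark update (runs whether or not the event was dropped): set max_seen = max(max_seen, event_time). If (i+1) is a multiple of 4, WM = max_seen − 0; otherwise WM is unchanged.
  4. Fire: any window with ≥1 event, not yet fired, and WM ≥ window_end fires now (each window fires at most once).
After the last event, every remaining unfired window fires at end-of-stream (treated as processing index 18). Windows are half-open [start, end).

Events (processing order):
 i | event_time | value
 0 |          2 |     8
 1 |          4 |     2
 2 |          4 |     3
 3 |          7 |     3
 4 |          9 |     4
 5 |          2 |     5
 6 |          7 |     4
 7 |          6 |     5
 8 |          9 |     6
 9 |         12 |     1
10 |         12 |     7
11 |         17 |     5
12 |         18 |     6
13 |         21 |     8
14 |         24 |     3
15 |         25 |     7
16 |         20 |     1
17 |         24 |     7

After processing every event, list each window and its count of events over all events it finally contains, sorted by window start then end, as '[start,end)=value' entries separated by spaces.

[2,17)=10 [17,30)=6

i=0 t=2 v=8: → [2,7); WM=−∞
i=1 t=4 v=2: → [2,9); WM=−∞
i=2 t=4 v=3: → [2,9); WM=−∞
i=3 t=7 v=3: → [2,12); WM=7
i=4 t=9 v=4: → [2,14); WM=7
i=5 t=2 v=5: DROP (t<7-1); WM=7
i=6 t=7 v=4: → [2,14); WM=7
i=7 t=6 v=5: → [2,14); WM=9
i=8 t=9 v=6: → [2,14); WM=9
i=9 t=12 v=1: → [2,17); WM=9
i=10 t=12 v=7: → [2,17); WM=9
i=11 t=17 v=5: → [17,22); WM=17
i=12 t=18 v=6: → [17,23); WM=17
i=13 t=21 v=8: → [17,26); WM=17
i=14 t=24 v=3: → [17,29); WM=17
i=15 t=25 v=7: → [17,30); WM=25
i=16 t=20 v=1: DROP (t<25-1); WM=25
i=17 t=24 v=7: → [17,30); WM=25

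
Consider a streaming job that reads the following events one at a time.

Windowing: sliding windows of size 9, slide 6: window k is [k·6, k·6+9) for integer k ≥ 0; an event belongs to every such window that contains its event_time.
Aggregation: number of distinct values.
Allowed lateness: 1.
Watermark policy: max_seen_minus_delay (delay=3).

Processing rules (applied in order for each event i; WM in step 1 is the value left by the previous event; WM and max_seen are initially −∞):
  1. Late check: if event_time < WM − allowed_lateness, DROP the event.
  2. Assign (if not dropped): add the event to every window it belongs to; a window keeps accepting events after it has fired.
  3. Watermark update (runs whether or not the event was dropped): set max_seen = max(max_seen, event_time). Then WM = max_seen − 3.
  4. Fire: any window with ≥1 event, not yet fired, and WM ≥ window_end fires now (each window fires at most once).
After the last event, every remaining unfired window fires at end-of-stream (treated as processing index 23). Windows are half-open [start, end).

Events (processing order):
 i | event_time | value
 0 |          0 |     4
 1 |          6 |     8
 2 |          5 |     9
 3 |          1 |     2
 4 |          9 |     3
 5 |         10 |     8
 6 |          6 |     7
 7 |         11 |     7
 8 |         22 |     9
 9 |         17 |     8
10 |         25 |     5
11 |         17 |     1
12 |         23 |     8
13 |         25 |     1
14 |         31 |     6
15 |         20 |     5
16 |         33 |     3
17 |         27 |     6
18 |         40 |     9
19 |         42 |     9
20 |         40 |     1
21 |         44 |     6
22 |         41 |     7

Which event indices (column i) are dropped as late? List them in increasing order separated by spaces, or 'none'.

i=0 t=0 v=4: → [0,9); WM=-3
i=1 t=6 v=8: → [6,15),[0,9); WM=3
i=2 t=5 v=9: → [0,9); WM=3
i=3 t=1 v=2: DROP (t<3-1); WM=3
i=4 t=9 v=3: → [6,15); WM=6
i=5 t=10 v=8: → [6,15); WM=7
i=6 t=6 v=7: → [6,15),[0,9); WM=7
i=7 t=11 v=7: → [6,15); WM=8
i=8 t=22 v=9: → [18,27); WM=19; [0,9) fires=4 [6,15) fires=3
i=9 t=17 v=8: DROP (t<19-1); WM=19
i=10 t=25 v=5: → [24,33),[18,27); WM=22
i=11 t=17 v=1: DROP (t<22-1); WM=22
i=12 t=23 v=8: → [18,27); WM=22
i=13 t=25 v=1: → [24,33),[18,27); WM=22
i=14 t=31 v=6: → [30,39),[24,33); WM=28; [18,27) fires=4
i=15 t=20 v=5: DROP (t<28-1); WM=28
i=16 t=33 v=3: → [30,39); WM=30
i=17 t=27 v=6: DROP (t<30-1); WM=30
i=18 t=40 v=9: → [36,45); WM=37; [24,33) fires=3
i=19 t=42 v=9: → [42,51),[36,45); WM=39; [30,39) fires=2
i=20 t=40 v=1: → [36,45); WM=39
i=21 t=44 v=6: → [42,51),[36,45); WM=41
i=22 t=41 v=7: → [36,45); WM=41

3 9 11 15 17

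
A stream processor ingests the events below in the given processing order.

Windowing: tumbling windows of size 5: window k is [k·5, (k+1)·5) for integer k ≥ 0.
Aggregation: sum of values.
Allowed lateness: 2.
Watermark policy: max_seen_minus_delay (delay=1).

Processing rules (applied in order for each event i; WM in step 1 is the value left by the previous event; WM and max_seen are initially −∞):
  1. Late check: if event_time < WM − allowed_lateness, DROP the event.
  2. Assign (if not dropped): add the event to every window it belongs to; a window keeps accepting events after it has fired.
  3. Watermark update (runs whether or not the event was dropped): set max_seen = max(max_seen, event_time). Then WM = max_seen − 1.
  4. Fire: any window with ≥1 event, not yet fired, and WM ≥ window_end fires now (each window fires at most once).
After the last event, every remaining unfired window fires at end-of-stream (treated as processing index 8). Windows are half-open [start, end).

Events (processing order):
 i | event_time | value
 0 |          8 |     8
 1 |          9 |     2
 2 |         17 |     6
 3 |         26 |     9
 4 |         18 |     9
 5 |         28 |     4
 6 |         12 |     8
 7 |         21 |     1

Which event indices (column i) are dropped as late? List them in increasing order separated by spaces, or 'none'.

4 6 7

i=0 t=8 v=8: → [5,10); WM=7
i=1 t=9 v=2: → [5,10); WM=8
i=2 t=17 v=6: → [15,20); WM=16; [5,10) fires=10
i=3 t=26 v=9: → [25,30); WM=25; [15,20) fires=6
i=4 t=18 v=9: DROP (t<25-2); WM=25
i=5 t=28 v=4: → [25,30); WM=27
i=6 t=12 v=8: DROP (t<27-2); WM=27
i=7 t=21 v=1: DROP (t<27-2); WM=27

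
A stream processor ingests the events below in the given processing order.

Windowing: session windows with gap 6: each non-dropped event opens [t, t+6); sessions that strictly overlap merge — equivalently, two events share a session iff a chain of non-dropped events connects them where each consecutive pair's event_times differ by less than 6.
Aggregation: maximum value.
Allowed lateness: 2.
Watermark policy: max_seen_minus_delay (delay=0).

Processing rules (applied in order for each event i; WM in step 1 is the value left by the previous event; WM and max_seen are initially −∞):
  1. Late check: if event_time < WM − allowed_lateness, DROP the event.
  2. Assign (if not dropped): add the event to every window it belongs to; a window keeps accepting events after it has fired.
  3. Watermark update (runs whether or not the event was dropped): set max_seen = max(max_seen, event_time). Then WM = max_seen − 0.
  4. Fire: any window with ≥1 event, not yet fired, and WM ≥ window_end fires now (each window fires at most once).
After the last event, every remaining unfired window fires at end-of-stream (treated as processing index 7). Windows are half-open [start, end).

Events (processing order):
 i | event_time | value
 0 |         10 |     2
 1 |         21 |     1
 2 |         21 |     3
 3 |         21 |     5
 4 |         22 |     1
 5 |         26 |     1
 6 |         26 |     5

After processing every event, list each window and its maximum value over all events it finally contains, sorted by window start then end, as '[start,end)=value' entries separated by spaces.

i=0 t=10 v=2: → [10,16); WM=10
i=1 t=21 v=1: → [21,27); WM=21
i=2 t=21 v=3: → [21,27); WM=21
i=3 t=21 v=5: → [21,27); WM=21
i=4 t=22 v=1: → [21,28); WM=22
i=5 t=26 v=1: → [21,32); WM=26
i=6 t=26 v=5: → [21,32); WM=26

[10,16)=2 [21,32)=5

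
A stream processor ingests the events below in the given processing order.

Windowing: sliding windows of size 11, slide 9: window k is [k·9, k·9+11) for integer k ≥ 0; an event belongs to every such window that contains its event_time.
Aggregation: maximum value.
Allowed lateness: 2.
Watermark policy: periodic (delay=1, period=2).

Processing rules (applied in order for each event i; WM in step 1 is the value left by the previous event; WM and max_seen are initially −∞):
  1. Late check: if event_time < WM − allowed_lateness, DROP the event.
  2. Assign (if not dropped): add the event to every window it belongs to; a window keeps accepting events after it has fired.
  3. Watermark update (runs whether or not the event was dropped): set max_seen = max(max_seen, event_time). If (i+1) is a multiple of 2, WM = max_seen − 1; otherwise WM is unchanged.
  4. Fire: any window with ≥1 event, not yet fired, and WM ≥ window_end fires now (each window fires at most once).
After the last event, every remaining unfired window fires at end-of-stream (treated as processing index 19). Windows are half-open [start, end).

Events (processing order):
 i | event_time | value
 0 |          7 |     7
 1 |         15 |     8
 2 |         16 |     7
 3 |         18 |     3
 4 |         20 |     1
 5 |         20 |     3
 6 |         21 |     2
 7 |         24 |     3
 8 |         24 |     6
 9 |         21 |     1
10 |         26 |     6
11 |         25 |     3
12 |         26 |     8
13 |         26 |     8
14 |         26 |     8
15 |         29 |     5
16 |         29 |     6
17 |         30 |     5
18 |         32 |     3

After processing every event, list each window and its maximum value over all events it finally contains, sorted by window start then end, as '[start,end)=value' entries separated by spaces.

[0,11)=7 [9,20)=8 [18,29)=8 [27,38)=6

i=0 t=7 v=7: → [0,11); WM=−∞
i=1 t=15 v=8: → [9,20); WM=14; [0,11) fires=7
i=2 t=16 v=7: → [9,20); WM=14
i=3 t=18 v=3: → [18,29),[9,20); WM=17
i=4 t=20 v=1: → [18,29); WM=17
i=5 t=20 v=3: → [18,29); WM=19
i=6 t=21 v=2: → [18,29); WM=19
i=7 t=24 v=3: → [18,29); WM=23; [9,20) fires=8
i=8 t=24 v=6: → [18,29); WM=23
i=9 t=21 v=1: → [18,29); WM=23
i=10 t=26 v=6: → [18,29); WM=23
i=11 t=25 v=3: → [18,29); WM=25
i=12 t=26 v=8: → [18,29); WM=25
i=13 t=26 v=8: → [18,29); WM=25
i=14 t=26 v=8: → [18,29); WM=25
i=15 t=29 v=5: → [27,38); WM=28
i=16 t=29 v=6: → [27,38); WM=28
i=17 t=30 v=5: → [27,38); WM=29; [18,29) fires=8
i=18 t=32 v=3: → [27,38); WM=29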